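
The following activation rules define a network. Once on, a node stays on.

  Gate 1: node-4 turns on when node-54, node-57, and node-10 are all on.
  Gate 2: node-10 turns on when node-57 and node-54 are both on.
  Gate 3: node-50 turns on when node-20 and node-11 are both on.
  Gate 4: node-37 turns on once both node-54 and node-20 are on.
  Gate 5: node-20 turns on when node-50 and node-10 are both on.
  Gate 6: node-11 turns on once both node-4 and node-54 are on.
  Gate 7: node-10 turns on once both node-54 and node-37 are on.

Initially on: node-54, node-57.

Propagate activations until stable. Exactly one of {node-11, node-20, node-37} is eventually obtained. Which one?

node-11

node-57 and node-54 are on, so node-10 turns on (Gate 2).
Gate 1: node-54, node-57, and node-10 on → node-4 on.
Gate 6: node-4 and node-54 on → node-11 on.
node-20 would need node-50 and node-10 (Gate 5), but node-50 never turns on. node-37 would need node-54 and node-20 (Gate 4), but node-20 never turns on.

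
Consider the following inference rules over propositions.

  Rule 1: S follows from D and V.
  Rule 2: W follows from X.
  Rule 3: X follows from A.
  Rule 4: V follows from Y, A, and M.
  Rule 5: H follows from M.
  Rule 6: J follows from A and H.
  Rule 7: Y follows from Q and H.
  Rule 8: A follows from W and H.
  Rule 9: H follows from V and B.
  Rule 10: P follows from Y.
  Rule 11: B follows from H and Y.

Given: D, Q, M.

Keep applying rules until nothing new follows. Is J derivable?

J would need A and H (Rule 6), but A is never established.

No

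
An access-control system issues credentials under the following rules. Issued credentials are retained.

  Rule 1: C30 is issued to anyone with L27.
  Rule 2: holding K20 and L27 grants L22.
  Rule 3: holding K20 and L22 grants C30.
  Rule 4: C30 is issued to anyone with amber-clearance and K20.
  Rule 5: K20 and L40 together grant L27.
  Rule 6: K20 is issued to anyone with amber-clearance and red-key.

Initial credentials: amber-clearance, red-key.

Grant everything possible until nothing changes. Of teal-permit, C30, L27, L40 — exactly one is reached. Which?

C30

Holding amber-clearance and red-key grants K20 (Rule 6).
Holding amber-clearance and K20 grants C30 (Rule 4).
No rule produces teal-permit, and it is not given. L27 would need K20 and L40 (Rule 5), but L40 is never granted. No rule produces L40, and it is not given.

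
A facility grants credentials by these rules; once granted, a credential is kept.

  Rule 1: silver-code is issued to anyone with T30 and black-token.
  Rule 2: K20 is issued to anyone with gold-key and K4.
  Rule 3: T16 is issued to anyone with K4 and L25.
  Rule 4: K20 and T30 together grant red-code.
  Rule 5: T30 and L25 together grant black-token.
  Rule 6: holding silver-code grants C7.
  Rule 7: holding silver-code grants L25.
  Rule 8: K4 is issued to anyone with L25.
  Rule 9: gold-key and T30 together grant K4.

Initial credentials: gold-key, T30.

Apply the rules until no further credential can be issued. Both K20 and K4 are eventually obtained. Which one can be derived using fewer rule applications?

K4

K4: Holding gold-key and T30 grants K4 (Rule 9). [1 rule application]
K20: Holding gold-key and T30 grants K4 (Rule 9). Holding gold-key and K4 grants K20 (Rule 2). [2 rule applications]
K4 needs fewer.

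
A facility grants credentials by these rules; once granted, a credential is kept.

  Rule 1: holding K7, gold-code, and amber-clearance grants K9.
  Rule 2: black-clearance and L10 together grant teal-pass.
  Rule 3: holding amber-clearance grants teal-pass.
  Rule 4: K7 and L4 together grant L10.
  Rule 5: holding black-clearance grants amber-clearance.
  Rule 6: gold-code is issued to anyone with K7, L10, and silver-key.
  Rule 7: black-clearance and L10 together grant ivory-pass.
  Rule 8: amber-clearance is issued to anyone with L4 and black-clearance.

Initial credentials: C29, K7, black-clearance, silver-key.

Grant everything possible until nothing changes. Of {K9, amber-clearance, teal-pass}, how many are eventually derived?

2

Holding black-clearance grants amber-clearance (Rule 5).
Holding amber-clearance grants teal-pass (Rule 3).
K9 would need K7, gold-code, and amber-clearance (Rule 1), but gold-code is never granted.
amber-clearance: reached.
teal-pass: reached.
Reached: amber-clearance and teal-pass — 2 of the 3.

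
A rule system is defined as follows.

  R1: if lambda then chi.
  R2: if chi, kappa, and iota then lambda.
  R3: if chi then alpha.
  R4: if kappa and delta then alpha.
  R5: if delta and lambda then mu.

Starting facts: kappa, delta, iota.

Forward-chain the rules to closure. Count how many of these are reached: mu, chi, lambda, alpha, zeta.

kappa and delta hold, so alpha follows (R4).
mu would need delta and lambda (R5), but lambda is never established.
chi would need lambda (R1), but lambda is never established.
lambda would need chi, kappa, and iota (R2), but chi is never established.
alpha: reached.
No rule produces zeta, and it is not given.
Reached: alpha — 1 of the 5.

1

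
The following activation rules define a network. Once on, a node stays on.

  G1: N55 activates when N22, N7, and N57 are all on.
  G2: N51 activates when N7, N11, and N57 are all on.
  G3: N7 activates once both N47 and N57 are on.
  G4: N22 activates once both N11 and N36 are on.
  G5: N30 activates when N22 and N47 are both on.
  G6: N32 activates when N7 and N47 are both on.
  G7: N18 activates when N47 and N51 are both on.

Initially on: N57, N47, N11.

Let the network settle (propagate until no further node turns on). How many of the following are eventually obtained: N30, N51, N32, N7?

N47 and N57 are on, so N7 activates (G3).
G2: N7, N11, and N57 on → N51 on.
N7 and N47 are on, so N32 activates (G6).
N30 would need N22 and N47 (G5), but N22 never turns on.
N51: reached.
N32: reached.
N7: reached.
Reached: N51, N32, and N7 — 3 of the 4.

3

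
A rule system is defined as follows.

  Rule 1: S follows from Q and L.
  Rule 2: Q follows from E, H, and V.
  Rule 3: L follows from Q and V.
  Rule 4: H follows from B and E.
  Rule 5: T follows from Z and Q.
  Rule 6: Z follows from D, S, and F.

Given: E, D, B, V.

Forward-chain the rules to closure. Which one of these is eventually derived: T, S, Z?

B and E hold, so H follows (Rule 4).
E, H, and V hold, so Q follows (Rule 2).
Q and V hold, so L follows (Rule 3).
Q and L hold, so S follows (Rule 1).
T would need Z and Q (Rule 5), but Z is never established. Z would need D, S, and F (Rule 6), but F is never established.

S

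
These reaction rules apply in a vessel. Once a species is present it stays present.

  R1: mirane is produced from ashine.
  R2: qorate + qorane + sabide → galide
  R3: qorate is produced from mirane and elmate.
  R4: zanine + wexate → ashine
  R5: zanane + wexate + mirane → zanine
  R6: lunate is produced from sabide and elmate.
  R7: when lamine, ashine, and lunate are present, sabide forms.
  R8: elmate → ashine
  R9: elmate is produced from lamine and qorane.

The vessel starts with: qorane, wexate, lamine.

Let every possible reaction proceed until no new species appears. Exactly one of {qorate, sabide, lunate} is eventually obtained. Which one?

qorate

lamine and qorane present → elmate forms (R9).
elmate present → ashine forms (R8).
ashine present → mirane forms (R1).
mirane and elmate present → qorate forms (R3).
lunate would need sabide and elmate (R6), but sabide never forms. sabide would need lamine, ashine, and lunate (R7), but lunate never forms.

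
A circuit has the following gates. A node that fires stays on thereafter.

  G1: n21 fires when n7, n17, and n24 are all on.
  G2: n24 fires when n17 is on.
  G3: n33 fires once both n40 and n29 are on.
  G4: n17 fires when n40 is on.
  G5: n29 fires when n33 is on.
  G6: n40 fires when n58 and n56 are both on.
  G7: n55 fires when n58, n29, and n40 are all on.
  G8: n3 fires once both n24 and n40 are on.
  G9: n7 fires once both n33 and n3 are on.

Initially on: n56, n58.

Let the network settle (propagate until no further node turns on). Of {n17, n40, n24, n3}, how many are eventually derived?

G6: n58 and n56 on → n40 on.
n40 is on, so n17 fires (G4).
G2: n17 on → n24 on.
G8: n24 and n40 on → n3 on.
n17: reached.
n40: reached.
n24: reached.
n3: reached.
All 4 are reached.

4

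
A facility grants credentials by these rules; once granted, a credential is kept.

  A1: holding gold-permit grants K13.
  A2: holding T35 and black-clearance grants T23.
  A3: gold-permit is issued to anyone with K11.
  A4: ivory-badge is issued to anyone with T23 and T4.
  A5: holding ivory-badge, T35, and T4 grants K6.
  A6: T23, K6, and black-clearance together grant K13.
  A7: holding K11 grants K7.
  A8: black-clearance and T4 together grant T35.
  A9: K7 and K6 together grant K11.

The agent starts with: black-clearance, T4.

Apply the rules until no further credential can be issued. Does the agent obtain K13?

Holding black-clearance and T4 grants T35 (A8).
Holding T35 and black-clearance grants T23 (A2).
Holding T23 and T4 grants ivory-badge (A4).
Holding ivory-badge, T35, and T4 grants K6 (A5).
Holding T23, K6, and black-clearance grants K13 (A6).

Yes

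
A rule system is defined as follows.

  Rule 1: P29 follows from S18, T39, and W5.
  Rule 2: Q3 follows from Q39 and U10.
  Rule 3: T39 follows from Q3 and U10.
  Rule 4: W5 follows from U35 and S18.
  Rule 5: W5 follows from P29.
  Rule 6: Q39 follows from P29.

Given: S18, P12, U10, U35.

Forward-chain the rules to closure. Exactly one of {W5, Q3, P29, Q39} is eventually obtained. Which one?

From U35 and S18, Rule 4 gives W5.
Q39 would need P29 (Rule 6), but P29 is never established. P29 would need S18, T39, and W5 (Rule 1), but T39 is never established. Q3 would need Q39 and U10 (Rule 2), but Q39 is never established.

W5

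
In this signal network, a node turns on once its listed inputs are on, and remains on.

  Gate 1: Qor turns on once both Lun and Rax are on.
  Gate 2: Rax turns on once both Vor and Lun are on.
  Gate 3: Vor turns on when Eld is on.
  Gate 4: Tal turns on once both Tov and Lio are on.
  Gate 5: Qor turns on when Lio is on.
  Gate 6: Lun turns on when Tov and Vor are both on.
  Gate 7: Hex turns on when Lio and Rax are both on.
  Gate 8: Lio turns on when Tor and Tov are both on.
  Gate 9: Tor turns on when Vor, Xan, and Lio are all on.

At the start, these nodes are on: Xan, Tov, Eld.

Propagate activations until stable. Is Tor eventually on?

Tor would need Vor, Xan, and Lio (Gate 9), but Lio never turns on.

No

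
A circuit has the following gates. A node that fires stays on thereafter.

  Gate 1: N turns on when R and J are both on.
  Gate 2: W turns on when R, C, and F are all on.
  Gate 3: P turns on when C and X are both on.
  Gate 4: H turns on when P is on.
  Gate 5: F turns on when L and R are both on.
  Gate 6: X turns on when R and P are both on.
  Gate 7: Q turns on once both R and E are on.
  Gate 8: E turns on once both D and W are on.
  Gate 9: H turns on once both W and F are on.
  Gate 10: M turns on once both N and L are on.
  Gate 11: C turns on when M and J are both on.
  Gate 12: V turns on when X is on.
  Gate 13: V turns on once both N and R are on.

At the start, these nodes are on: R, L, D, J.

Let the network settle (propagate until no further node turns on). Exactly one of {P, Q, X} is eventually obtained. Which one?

Q

L and R are on, so F turns on (Gate 5).
R and J are on, so N turns on (Gate 1).
N and L are on, so M turns on (Gate 10).
M and J are on, so C turns on (Gate 11).
R, C, and F are on, so W turns on (Gate 2).
Gate 8: D and W on → E on.
Gate 7: R and E on → Q on.
P would need C and X (Gate 3), but X never turns on. X would need R and P (Gate 6), but P never turns on.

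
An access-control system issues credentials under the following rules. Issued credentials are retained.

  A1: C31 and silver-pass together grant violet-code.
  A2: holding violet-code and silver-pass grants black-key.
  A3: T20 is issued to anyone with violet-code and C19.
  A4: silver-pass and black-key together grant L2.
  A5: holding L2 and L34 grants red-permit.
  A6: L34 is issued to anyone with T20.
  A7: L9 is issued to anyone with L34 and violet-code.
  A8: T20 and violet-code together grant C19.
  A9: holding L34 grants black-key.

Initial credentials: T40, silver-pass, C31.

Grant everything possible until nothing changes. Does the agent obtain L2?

Holding C31 and silver-pass grants violet-code (A1).
Holding violet-code and silver-pass grants black-key (A2).
Holding silver-pass and black-key grants L2 (A4).

Yes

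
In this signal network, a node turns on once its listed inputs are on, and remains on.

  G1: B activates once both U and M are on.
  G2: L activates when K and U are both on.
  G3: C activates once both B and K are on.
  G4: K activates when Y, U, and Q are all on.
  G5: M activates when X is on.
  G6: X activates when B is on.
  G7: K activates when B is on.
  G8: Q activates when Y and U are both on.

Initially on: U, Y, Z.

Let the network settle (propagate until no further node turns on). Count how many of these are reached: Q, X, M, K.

2

Y and U are on, so Q activates (G8).
G4: Y, U, and Q on → K on.
Q: reached.
X would need B (G6), but B never turns on.
M would need X (G5), but X never turns on.
K: reached.
Reached: Q and K — 2 of the 4.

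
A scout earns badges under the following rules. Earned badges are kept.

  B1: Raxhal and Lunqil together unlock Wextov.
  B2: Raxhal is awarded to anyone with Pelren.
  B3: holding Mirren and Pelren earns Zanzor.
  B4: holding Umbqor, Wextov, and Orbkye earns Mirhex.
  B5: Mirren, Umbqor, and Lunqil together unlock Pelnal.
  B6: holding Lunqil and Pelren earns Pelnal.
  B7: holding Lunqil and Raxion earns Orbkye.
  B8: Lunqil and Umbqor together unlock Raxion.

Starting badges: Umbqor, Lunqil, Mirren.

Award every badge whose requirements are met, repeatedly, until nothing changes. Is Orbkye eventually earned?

With Lunqil and Umbqor, Raxion is earned (B8).
With Lunqil and Raxion, Orbkye is earned (B7).

Yes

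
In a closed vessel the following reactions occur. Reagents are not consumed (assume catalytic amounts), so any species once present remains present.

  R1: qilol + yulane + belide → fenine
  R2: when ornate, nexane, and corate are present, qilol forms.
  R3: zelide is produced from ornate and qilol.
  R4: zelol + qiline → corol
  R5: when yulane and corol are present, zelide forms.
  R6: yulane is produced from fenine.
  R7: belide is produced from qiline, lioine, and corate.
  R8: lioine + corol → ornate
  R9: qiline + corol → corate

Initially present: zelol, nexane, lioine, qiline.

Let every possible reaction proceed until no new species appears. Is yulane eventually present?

No

yulane would need fenine (R6), but fenine never forms.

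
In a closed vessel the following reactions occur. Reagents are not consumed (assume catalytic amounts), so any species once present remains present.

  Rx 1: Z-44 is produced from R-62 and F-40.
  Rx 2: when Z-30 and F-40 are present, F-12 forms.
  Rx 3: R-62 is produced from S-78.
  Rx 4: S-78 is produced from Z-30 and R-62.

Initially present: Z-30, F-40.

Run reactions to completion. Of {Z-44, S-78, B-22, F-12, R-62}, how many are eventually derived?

1

Z-30 and F-40 present → F-12 forms (Rx 2).
Z-44 would need R-62 and F-40 (Rx 1), but R-62 never forms.
S-78 would need Z-30 and R-62 (Rx 4), but R-62 never forms.
No rule produces B-22, and it is not given.
F-12: reached.
R-62 would need S-78 (Rx 3), but S-78 never forms.
Reached: F-12 — 1 of the 5.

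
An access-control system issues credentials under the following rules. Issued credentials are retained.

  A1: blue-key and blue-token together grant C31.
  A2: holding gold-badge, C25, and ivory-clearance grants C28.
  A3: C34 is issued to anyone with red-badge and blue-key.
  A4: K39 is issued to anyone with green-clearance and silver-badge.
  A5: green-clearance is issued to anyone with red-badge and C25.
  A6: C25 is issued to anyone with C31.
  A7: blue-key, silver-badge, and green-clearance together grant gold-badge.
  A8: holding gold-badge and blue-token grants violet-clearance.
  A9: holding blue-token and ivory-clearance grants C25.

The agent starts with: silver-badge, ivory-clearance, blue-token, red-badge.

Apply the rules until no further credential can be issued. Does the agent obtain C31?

No

C31 would need blue-key and blue-token (A1), but blue-key is never granted.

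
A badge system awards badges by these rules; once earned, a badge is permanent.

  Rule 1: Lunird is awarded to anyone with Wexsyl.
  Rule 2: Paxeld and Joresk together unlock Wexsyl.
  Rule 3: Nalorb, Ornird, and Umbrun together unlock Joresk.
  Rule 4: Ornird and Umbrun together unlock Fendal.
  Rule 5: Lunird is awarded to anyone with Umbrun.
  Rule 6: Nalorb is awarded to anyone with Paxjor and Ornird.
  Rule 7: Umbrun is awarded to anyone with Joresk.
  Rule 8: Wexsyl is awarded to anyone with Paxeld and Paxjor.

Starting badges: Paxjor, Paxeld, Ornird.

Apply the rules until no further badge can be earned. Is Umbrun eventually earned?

No

Umbrun would need Joresk (Rule 7), but Joresk is never earned.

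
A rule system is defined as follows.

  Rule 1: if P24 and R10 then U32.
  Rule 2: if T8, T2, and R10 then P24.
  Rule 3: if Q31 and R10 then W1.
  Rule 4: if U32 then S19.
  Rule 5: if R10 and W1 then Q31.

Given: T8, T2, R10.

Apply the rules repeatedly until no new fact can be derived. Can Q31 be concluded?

No

Q31 would need R10 and W1 (Rule 5), but W1 is never established.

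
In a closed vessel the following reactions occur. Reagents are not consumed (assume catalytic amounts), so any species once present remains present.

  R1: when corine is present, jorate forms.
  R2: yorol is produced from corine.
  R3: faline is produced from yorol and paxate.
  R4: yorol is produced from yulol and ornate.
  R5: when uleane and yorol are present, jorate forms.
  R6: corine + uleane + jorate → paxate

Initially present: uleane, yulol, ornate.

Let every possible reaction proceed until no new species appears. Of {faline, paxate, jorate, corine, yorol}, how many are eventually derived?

yulol and ornate present → yorol forms (R4).
uleane and yorol present → jorate forms (R5).
faline would need yorol and paxate (R3), but paxate never forms.
paxate would need corine, uleane, and jorate (R6), but corine never forms.
jorate: reached.
No rule produces corine, and it is not given.
yorol: reached.
Reached: jorate and yorol — 2 of the 5.

2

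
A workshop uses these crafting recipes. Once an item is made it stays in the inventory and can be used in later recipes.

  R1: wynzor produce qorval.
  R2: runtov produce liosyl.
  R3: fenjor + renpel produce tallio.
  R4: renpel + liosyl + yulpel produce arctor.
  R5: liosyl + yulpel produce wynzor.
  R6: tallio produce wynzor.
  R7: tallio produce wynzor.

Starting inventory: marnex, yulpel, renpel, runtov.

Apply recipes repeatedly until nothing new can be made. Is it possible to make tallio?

tallio would need fenjor and renpel (R3), but fenjor is never obtained.

No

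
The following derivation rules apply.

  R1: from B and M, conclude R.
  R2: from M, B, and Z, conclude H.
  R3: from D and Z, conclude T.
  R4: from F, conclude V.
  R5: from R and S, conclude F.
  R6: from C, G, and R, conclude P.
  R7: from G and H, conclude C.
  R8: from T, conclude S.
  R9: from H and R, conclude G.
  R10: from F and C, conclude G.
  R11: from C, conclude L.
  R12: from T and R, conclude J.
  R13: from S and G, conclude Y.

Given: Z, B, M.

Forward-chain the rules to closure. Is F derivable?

F would need R and S (R5), but S is never established.

No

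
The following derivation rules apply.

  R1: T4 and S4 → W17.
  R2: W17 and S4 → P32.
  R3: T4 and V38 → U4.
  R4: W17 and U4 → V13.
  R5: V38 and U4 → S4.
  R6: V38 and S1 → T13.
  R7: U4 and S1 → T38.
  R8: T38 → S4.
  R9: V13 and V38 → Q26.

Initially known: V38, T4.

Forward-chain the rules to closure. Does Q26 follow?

Yes

T4 and V38 hold, so U4 follows (R3).
V38 and U4 hold, so S4 follows (R5).
T4 and S4 hold, so W17 follows (R1).
W17 and U4 hold, so V13 follows (R4).
V13 and V38 hold, so Q26 follows (R9).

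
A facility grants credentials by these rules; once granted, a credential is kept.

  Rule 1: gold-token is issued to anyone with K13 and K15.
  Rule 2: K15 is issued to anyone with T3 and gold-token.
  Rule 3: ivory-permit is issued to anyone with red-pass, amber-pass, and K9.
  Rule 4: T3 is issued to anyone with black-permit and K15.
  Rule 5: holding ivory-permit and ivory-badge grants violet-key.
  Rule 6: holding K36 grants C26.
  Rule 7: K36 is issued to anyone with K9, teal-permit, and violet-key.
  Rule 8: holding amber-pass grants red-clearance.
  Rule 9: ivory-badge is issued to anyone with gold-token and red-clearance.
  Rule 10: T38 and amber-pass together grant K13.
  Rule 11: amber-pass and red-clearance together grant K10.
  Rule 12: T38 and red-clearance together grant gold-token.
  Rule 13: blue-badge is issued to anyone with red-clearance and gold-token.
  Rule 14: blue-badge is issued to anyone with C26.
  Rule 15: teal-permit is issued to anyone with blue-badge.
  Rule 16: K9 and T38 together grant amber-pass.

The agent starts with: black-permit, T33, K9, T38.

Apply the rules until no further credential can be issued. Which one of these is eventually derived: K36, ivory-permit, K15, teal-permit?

teal-permit

Holding K9 and T38 grants amber-pass (Rule 16).
Holding amber-pass grants red-clearance (Rule 8).
Holding T38 and red-clearance grants gold-token (Rule 12).
Holding red-clearance and gold-token grants blue-badge (Rule 13).
Holding blue-badge grants teal-permit (Rule 15).
K15 would need T3 and gold-token (Rule 2), but T3 is never granted. K36 would need K9, teal-permit, and violet-key (Rule 7), but violet-key is never granted. ivory-permit would need red-pass, amber-pass, and K9 (Rule 3), but red-pass is never granted.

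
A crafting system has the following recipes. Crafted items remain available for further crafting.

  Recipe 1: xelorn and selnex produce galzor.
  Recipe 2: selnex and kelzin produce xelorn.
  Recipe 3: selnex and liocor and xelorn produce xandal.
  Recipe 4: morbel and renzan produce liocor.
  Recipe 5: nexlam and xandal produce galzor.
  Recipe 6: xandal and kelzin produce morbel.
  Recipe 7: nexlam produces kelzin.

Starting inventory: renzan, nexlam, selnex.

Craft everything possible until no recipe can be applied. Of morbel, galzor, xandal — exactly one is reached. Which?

nexlam → kelzin (Recipe 7).
selnex and kelzin → xelorn (Recipe 2).
Using Recipe 1, xelorn and selnex make galzor.
xandal would need selnex, liocor, and xelorn (Recipe 3), but liocor is never obtained. morbel would need xandal and kelzin (Recipe 6), but xandal is never obtained.

galzor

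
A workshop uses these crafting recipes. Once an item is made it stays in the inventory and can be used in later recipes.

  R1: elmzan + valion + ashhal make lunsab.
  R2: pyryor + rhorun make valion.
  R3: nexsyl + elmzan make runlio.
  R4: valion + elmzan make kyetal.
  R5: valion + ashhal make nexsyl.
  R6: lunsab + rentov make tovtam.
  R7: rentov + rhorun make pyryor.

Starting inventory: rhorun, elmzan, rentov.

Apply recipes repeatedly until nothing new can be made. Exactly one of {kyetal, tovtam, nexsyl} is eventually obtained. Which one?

rentov + rhorun → pyryor (R7).
pyryor + rhorun → valion (R2).
Using R4, valion and elmzan make kyetal.
nexsyl would need valion and ashhal (R5), but ashhal is never obtained. tovtam would need lunsab and rentov (R6), but lunsab is never obtained.

kyetal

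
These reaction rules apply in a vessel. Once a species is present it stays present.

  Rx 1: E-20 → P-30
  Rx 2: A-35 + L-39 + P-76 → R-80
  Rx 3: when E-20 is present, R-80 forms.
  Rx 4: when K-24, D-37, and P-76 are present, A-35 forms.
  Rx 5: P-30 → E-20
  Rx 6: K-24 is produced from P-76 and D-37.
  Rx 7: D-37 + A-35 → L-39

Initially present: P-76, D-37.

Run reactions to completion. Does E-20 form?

No

E-20 would need P-30 (Rx 5), but P-30 never forms.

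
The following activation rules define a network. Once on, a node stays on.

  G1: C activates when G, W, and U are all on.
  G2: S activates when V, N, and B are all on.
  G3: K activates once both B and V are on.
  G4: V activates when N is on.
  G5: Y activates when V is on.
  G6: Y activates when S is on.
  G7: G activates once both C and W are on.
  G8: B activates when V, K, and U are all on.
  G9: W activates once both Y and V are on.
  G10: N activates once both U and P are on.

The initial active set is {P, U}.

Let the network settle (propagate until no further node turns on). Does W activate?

U and P are on, so N activates (G10).
N is on, so V activates (G4).
V is on, so Y activates (G5).
Y and V are on, so W activates (G9).

Yes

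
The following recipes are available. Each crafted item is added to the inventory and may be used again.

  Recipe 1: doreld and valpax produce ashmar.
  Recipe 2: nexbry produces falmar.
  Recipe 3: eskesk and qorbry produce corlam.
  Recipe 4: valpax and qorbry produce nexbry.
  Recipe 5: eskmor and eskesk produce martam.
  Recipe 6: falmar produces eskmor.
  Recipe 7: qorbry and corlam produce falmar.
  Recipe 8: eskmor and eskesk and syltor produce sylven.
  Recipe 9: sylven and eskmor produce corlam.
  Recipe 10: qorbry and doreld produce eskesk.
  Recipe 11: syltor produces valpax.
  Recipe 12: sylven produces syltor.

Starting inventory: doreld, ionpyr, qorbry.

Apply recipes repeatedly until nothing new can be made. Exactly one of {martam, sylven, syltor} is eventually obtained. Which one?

martam

Using Recipe 10, qorbry and doreld make eskesk.
Using Recipe 3, eskesk and qorbry make corlam.
Using Recipe 7, qorbry and corlam make falmar.
falmar → eskmor (Recipe 6).
Using Recipe 5, eskmor and eskesk make martam.
sylven would need eskmor, eskesk, and syltor (Recipe 8), but syltor is never obtained. syltor would need sylven (Recipe 12), but sylven is never obtained.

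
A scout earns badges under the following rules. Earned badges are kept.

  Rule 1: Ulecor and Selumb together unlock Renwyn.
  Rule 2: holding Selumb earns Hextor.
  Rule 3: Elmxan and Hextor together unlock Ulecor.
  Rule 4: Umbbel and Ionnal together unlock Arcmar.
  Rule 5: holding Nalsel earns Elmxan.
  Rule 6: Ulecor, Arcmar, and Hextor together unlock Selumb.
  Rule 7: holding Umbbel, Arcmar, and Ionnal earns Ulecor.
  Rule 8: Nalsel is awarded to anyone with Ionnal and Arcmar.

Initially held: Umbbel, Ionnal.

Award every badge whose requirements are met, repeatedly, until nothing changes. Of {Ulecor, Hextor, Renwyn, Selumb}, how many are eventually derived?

With Umbbel and Ionnal, Arcmar is earned (Rule 4).
With Umbbel, Arcmar, and Ionnal, Ulecor is earned (Rule 7).
Ulecor: reached.
Hextor would need Selumb (Rule 2), but Selumb is never earned.
Renwyn would need Ulecor and Selumb (Rule 1), but Selumb is never earned.
Selumb would need Ulecor, Arcmar, and Hextor (Rule 6), but Hextor is never earned.
Reached: Ulecor — 1 of the 4.

1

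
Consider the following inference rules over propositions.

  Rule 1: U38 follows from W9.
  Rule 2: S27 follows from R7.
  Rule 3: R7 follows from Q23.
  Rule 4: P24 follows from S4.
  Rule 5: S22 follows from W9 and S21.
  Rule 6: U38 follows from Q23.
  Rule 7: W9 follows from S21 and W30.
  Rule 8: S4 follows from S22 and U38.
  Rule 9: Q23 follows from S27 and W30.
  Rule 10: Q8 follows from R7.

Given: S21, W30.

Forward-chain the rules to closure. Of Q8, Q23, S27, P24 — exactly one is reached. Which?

S21 and W30 hold, so W9 follows (Rule 7).
From W9 and S21, Rule 5 gives S22.
W9 holds, so U38 follows (Rule 1).
From S22 and U38, Rule 8 gives S4.
From S4, Rule 4 gives P24.
S27 would need R7 (Rule 2), but R7 is never established. Q23 would need S27 and W30 (Rule 9), but S27 is never established. Q8 would need R7 (Rule 10), but R7 is never established.

P24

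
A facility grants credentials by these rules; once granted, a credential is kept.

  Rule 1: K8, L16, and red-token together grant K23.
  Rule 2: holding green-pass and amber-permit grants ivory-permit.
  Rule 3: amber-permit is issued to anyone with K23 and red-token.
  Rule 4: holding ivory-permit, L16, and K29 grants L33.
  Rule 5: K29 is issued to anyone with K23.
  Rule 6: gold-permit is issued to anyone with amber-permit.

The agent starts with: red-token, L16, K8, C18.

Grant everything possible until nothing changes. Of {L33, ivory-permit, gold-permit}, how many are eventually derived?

1

Holding K8, L16, and red-token grants K23 (Rule 1).
Holding K23 and red-token grants amber-permit (Rule 3).
Holding amber-permit grants gold-permit (Rule 6).
L33 would need ivory-permit, L16, and K29 (Rule 4), but ivory-permit is never granted.
ivory-permit would need green-pass and amber-permit (Rule 2), but green-pass is never granted.
gold-permit: reached.
Reached: gold-permit — 1 of the 3.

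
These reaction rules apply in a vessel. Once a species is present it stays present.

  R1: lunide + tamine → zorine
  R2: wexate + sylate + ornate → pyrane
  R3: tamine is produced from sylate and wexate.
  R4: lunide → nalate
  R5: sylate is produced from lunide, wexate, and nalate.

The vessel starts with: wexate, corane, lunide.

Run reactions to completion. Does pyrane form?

pyrane would need wexate, sylate, and ornate (R2), but ornate never forms.

No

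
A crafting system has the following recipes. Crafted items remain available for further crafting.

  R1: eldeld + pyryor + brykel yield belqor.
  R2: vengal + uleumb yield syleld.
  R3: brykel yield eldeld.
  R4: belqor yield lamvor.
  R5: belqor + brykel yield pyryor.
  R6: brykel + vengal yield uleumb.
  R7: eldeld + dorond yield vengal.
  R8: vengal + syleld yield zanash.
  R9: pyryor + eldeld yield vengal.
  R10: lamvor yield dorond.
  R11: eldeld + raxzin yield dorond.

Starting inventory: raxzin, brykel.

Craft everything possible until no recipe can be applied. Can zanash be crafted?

Using R3, brykel makes eldeld.
Using R11, eldeld and raxzin make dorond.
eldeld + dorond → vengal (R7).
brykel + vengal → uleumb (R6).
Using R2, vengal and uleumb make syleld.
Using R8, vengal and syleld make zanash.

Yes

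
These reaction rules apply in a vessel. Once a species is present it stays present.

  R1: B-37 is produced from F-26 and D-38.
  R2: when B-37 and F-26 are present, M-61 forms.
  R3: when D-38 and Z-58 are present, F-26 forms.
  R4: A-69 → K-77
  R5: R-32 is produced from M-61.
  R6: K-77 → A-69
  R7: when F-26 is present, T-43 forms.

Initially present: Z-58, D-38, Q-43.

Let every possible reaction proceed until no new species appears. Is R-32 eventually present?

D-38 and Z-58 present → F-26 forms (R3).
F-26 and D-38 present → B-37 forms (R1).
B-37 and F-26 present → M-61 forms (R2).
M-61 present → R-32 forms (R5).

Yes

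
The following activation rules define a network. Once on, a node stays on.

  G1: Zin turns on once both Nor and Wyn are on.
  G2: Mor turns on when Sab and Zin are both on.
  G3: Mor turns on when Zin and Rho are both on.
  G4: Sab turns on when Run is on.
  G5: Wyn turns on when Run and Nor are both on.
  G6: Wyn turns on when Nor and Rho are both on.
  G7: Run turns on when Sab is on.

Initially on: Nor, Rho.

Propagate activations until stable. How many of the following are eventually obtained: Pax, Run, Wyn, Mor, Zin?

G6: Nor and Rho on → Wyn on.
Nor and Wyn are on, so Zin turns on (G1).
Zin and Rho are on, so Mor turns on (G3).
No rule produces Pax, and it is not given.
Run would need Sab (G7), but Sab never turns on.
Wyn: reached.
Mor: reached.
Zin: reached.
Reached: Wyn, Mor, and Zin — 3 of the 5.

3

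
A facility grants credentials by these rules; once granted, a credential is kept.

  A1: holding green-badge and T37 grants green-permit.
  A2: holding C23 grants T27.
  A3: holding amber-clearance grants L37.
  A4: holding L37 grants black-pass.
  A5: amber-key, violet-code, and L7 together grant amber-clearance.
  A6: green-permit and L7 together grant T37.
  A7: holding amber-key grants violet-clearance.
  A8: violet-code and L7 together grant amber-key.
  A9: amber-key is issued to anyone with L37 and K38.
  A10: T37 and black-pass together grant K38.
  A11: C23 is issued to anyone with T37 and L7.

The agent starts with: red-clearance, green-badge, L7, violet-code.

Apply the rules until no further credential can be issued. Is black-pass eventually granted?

Holding violet-code and L7 grants amber-key (A8).
Holding amber-key, violet-code, and L7 grants amber-clearance (A5).
Holding amber-clearance grants L37 (A3).
Holding L37 grants black-pass (A4).

Yes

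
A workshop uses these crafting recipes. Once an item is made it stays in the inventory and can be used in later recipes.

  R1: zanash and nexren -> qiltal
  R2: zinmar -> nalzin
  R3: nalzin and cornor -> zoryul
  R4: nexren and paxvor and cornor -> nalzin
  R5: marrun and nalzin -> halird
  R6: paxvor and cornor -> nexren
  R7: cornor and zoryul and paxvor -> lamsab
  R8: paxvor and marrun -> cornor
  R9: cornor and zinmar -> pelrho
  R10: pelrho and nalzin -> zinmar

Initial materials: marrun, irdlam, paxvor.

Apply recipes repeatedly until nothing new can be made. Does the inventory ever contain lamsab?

paxvor and marrun -> cornor (R8).
paxvor and cornor -> nexren (R6).
nexren and paxvor and cornor -> nalzin (R4).
nalzin and cornor -> zoryul (R3).
cornor and zoryul and paxvor -> lamsab (R7).

Yes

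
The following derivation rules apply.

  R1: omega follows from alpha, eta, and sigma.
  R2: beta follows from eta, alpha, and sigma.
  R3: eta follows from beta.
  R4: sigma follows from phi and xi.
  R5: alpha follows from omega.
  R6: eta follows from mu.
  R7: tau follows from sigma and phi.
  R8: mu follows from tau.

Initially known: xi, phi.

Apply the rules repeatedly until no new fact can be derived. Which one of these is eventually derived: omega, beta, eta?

From phi and xi, R4 gives sigma.
sigma and phi hold, so tau follows (R7).
tau holds, so mu follows (R8).
From mu, R6 gives eta.
beta would need eta, alpha, and sigma (R2), but alpha is never established. omega would need alpha, eta, and sigma (R1), but alpha is never established.

eta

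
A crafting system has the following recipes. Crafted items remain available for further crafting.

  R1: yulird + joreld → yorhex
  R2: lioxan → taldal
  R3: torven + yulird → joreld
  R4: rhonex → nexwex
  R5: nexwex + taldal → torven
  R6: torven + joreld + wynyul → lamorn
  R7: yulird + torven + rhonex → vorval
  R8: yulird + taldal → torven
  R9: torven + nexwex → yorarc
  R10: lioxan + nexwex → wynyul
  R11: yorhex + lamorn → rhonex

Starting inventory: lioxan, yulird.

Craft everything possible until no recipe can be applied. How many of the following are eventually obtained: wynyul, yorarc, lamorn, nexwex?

0

wynyul would need lioxan and nexwex (R10), but nexwex is never obtained.
yorarc would need torven and nexwex (R9), but nexwex is never obtained.
lamorn would need torven, joreld, and wynyul (R6), but wynyul is never obtained.
nexwex would need rhonex (R4), but rhonex is never obtained.
None of the 4 are reached.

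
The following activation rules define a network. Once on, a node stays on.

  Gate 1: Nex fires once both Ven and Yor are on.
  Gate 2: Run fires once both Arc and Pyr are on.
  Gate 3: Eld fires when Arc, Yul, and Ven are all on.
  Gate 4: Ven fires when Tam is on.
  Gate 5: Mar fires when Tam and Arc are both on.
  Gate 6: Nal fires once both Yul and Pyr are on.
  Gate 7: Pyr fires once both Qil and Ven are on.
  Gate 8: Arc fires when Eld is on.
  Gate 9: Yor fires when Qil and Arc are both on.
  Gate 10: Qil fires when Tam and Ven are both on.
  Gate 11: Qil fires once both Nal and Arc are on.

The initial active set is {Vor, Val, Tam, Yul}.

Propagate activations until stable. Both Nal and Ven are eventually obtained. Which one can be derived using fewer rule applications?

Ven

Ven: Tam is on, so Ven fires (Gate 4). [1 rule application]
Nal: Tam is on, so Ven fires (Gate 4). Tam and Ven are on, so Qil fires (Gate 10). Gate 7: Qil and Ven on → Pyr on. Yul and Pyr are on, so Nal fires (Gate 6). [4 rule applications]
Ven needs fewer.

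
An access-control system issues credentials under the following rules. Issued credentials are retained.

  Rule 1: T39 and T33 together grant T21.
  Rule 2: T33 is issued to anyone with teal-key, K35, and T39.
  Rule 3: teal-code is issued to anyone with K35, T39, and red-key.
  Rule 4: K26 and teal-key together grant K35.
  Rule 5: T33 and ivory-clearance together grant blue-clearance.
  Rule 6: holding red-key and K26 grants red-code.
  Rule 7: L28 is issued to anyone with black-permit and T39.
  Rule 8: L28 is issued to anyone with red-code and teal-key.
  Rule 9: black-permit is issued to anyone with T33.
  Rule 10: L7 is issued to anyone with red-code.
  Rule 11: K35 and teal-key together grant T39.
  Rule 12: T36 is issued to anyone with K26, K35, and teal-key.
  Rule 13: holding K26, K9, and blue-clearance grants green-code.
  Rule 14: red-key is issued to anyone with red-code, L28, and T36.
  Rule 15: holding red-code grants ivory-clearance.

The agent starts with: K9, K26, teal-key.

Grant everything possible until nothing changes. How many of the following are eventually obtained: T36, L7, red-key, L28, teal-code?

Holding K26 and teal-key grants K35 (Rule 4).
Holding K26, K35, and teal-key grants T36 (Rule 12).
Holding K35 and teal-key grants T39 (Rule 11).
Holding teal-key, K35, and T39 grants T33 (Rule 2).
Holding T33 grants black-permit (Rule 9).
Holding black-permit and T39 grants L28 (Rule 7).
T36: reached.
L7 would need red-code (Rule 10), but red-code is never granted.
red-key would need red-code, L28, and T36 (Rule 14), but red-code is never granted.
L28: reached.
teal-code would need K35, T39, and red-key (Rule 3), but red-key is never granted.
Reached: T36 and L28 — 2 of the 5.

2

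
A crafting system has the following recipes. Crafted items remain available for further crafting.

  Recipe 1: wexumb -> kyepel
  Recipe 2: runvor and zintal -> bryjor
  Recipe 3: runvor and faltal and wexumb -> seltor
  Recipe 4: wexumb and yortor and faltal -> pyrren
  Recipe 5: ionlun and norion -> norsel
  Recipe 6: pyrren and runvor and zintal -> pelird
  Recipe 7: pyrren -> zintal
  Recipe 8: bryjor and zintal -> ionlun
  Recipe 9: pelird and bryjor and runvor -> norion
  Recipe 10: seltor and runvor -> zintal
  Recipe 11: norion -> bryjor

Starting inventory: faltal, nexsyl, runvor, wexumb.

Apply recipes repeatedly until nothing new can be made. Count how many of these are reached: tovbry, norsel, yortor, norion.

0

No rule produces tovbry, and it is not given.
norsel would need ionlun and norion (Recipe 5), but norion is never obtained.
No rule produces yortor, and it is not given.
norion would need pelird, bryjor, and runvor (Recipe 9), but pelird is never obtained.
None of the 4 are reached.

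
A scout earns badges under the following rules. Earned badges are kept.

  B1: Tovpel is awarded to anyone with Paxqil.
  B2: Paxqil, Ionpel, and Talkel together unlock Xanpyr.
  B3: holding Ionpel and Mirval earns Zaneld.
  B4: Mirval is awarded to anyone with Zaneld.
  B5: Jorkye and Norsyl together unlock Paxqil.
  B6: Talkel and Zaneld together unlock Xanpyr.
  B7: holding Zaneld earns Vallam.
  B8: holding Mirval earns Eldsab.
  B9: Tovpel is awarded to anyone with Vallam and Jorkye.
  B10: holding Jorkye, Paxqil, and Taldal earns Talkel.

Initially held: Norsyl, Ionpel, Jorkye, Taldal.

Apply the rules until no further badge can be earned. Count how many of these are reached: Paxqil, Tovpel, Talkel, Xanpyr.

With Jorkye and Norsyl, Paxqil is earned (B5).
With Paxqil, Tovpel is earned (B1).
With Jorkye, Paxqil, and Taldal, Talkel is earned (B10).
With Paxqil, Ionpel, and Talkel, Xanpyr is earned (B2).
Paxqil: reached.
Tovpel: reached.
Talkel: reached.
Xanpyr: reached.
All 4 are reached.

4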